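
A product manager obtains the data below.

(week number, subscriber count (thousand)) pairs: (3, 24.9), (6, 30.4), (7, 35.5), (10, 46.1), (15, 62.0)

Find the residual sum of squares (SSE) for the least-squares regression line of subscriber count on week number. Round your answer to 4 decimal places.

n = 5, Σx = 41, Σy = 198.9, Σxy = 1896.6, Σx² = 419, Σy² = 8773.63
Sxx = Σx² − (Σx)²/n = 419 − 336.2 = 82.8
Sxy = Σxy − (Σx)(Σy)/n = 1896.6 − 1630.98 = 265.62
Syy = Σy² − (Σy)²/n = 8773.63 − 7912.242 = 861.388
b = Sxy/Sxx = 265.62/82.8 = 3.207971
SSE = Syy − b·Sxy = 861.388 − 3.207971·265.62 = 9.286739

9.2867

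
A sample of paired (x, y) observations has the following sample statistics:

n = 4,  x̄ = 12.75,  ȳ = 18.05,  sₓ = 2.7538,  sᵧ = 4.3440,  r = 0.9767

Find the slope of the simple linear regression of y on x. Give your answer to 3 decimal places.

1.541

b = r · sᵧ/sₓ = 0.9767 · 4.344/2.7538 = 1.540702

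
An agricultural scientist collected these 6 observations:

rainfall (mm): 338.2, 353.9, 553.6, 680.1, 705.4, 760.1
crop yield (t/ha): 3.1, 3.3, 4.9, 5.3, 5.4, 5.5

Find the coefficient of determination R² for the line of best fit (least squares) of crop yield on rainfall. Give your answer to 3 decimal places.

0.962

n = 6, Σx = 3391.3, Σy = 27.5, Σxy = 16523.17, Σx² = 2083974.59, Σy² = 132.01
Sxx = Σx² − (Σx)²/n = 2083974.59 − 1916819.281667 = 167155.308333
Sxy = Σxy − (Σx)(Σy)/n = 16523.17 − 15543.458333 = 979.711667
Syy = Σy² − (Σy)²/n = 132.01 − 126.041667 = 5.968333
R² = Sxy²/(Sxx·Syy) = (979.711667)²/(167155.308333·5.968333) = 0.962107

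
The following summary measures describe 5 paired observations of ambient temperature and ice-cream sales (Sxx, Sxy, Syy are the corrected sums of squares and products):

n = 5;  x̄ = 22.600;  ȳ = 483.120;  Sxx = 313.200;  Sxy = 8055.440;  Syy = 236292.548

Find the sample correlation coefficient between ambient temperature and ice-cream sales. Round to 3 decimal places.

0.936

r = Sxy/√(Sxx·Syy) = 8055.44/√(74006826.0336) = 8055.44/8602.722013 = 0.936383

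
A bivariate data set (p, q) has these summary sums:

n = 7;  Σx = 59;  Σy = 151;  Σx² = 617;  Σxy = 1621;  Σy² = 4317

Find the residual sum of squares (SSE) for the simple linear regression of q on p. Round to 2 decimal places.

Sxx = Σx² − (Σx)²/n = 617 − 497.285714 = 119.714286
Sxy = Σxy − (Σx)(Σy)/n = 1621 − 1272.714286 = 348.285714
Syy = Σy² − (Σy)²/n = 4317 − 3257.285714 = 1059.714286
b = Sxy/Sxx = 348.285714/119.714286 = 2.909308
SSE = Syy − b·Sxy = 1059.714286 − 2.909308·348.285714 = 46.443914

46.44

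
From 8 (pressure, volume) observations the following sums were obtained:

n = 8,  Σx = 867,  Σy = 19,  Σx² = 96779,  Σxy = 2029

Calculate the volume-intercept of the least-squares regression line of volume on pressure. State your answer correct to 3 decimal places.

Sxx = Σx² − (Σx)²/n = 96779 − 93961.125 = 2817.875
Sxy = Σxy − (Σx)(Σy)/n = 2029 − 2059.125 = -30.125
b = Sxy/Sxx = -30.125/2817.875 = -0.010691
a = ȳ − b·x̄ = 2.375 − (-0.010691)·108.375 = 3.533602

3.534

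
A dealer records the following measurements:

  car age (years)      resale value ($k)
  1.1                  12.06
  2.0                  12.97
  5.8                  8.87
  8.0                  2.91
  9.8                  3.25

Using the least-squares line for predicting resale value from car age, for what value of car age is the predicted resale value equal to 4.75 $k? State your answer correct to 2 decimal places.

n = 5, Σx = 26.7, Σy = 40.06, Σxy = 145.782, Σx² = 198.89
Sxx = Σx² − (Σx)²/n = 198.89 − 142.578 = 56.312
Sxy = Σxy − (Σx)(Σy)/n = 145.782 − 213.9204 = -68.1384
b = Sxy/Sxx = -68.1384/56.312 = -1.210016
a = ȳ − b·x̄ = 8.012 − (-1.210016)·5.34 = 14.473483
Set a + b·x = 4.75: x = (4.75 − 14.473483) / (-1.210016) = 8.035833

8.04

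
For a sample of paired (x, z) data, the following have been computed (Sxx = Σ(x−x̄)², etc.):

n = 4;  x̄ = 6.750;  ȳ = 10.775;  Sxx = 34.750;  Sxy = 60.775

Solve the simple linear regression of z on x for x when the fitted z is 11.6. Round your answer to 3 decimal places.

7.222

b = Sxy/Sxx = 60.775/34.75 = 1.748921
a = ȳ − b·x̄ = 10.775 − 1.748921·6.75 = -1.030216
Set a + b·x = 11.6: x = (11.6 − (-1.030216)) / 1.748921 = 7.221719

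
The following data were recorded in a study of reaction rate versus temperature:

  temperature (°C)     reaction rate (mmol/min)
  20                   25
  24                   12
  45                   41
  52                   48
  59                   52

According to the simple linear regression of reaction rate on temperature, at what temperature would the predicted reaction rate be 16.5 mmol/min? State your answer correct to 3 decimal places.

18.967

n = 5, Σx = 200, Σy = 178, Σxy = 8197, Σx² = 9186
Sxx = Σx² − (Σx)²/n = 9186 − 8000 = 1186
Sxy = Σxy − (Σx)(Σy)/n = 8197 − 7120 = 1077
b = Sxy/Sxx = 1077/1186 = 0.908094
a = ȳ − b·x̄ = 35.6 − 0.908094·40 = -0.723777
Set a + b·x = 16.5: x = (16.5 − (-0.723777)) / 0.908094 = 18.966945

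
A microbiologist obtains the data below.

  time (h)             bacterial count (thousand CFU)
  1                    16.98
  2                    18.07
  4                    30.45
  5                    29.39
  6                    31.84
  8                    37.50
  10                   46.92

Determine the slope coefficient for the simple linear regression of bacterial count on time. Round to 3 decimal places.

n = 7, Σx = 36, Σy = 211.15, Σxy = 1282.11, Σx² = 246
Sxx = Σx² − (Σx)²/n = 246 − 185.142857 = 60.857143
Sxy = Σxy − (Σx)(Σy)/n = 1282.11 − 1085.914286 = 196.195714
b = Sxy/Sxx = 196.195714/60.857143 = 3.223873

3.224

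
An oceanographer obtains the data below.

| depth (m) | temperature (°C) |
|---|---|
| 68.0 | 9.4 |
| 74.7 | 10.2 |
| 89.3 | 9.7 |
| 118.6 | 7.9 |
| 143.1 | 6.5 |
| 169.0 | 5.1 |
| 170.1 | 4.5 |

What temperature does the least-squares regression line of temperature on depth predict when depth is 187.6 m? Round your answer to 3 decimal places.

4.044

n = 7, Σx = 832.8, Σy = 53.3, Σxy = 5761.79, Σx² = 110217.16
Sxx = Σx² − (Σx)²/n = 110217.16 − 99079.405714 = 11137.754286
Sxy = Σxy − (Σx)(Σy)/n = 5761.79 − 6341.177143 = -579.387143
b = Sxy/Sxx = -579.387143/11137.754286 = -0.052020
a = ȳ − b·x̄ = 7.614286 − (-0.052020)·118.971429 = 13.803192
ŷ(187.6) = a + b·187.6 = 13.803192 + (-0.052020)·187.6 = 4.044220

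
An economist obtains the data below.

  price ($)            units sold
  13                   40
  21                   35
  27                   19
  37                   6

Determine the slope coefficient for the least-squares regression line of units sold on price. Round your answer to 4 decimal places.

-1.4984

n = 4, Σx = 98, Σy = 100, Σxy = 1990, Σx² = 2708
Sxx = Σx² − (Σx)²/n = 2708 − 2401 = 307
Sxy = Σxy − (Σx)(Σy)/n = 1990 − 2450 = -460
b = Sxy/Sxx = -460/307 = -1.498371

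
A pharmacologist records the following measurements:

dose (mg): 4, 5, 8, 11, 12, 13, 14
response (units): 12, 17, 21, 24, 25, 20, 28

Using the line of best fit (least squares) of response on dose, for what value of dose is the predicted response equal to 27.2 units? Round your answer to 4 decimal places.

n = 7, Σx = 67, Σy = 147, Σxy = 1517, Σx² = 735
Sxx = Σx² − (Σx)²/n = 735 − 641.285714 = 93.714286
Sxy = Σxy − (Σx)(Σy)/n = 1517 − 1407 = 110
b = Sxy/Sxx = 110/93.714286 = 1.173780
a = ȳ − b·x̄ = 21 − 1.173780·9.571429 = 9.765244
Set a + b·x = 27.2: x = (27.2 − 9.765244) / 1.173780 = 14.853506

14.8535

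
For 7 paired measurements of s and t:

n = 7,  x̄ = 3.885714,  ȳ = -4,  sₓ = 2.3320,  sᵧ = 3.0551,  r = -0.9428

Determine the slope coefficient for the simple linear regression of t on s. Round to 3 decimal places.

b = r · sᵧ/sₓ = -0.9428 · 3.0551/2.332 = -1.235141

-1.235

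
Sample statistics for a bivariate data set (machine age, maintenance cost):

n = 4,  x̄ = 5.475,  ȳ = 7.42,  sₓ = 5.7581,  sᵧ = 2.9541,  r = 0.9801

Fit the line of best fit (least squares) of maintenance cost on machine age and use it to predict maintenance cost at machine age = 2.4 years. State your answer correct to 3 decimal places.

5.874

b = r · sᵧ/sₓ = 0.9801 · 2.9541/5.7581 = 0.502824
a = ȳ − b·x̄ = 7.42 − 0.502824·5.475 = 4.667036
ŷ(2.4) = a + b·2.4 = 4.667036 + 0.502824·2.4 = 5.873815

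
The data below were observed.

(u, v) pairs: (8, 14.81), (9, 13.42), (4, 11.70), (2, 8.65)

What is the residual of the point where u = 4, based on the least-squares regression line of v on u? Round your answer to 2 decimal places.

0.84

n = 4, Σx = 23, Σy = 48.58, Σxy = 303.36, Σx² = 165
Sxx = Σx² − (Σx)²/n = 165 − 132.25 = 32.75
Sxy = Σxy − (Σx)(Σy)/n = 303.36 − 279.335 = 24.025
b = Sxy/Sxx = 24.025/32.75 = 0.733588
a = ȳ − b·x̄ = 12.145 − 0.733588·5.75 = 7.926870
ŷ(4) = 7.926870 + 0.733588·4 = 10.861221
residual = y − ŷ = 11.70 − 10.861221 = 0.838779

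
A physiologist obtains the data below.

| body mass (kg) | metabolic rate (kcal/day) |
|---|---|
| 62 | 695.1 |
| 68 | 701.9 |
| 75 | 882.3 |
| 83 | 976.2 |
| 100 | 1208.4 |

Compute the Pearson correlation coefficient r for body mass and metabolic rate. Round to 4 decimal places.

0.9882

n = 5, Σx = 388, Σy = 4463.9, Σxy = 358862.5, Σx² = 30982, Σy² = 4167477.91
Sxx = Σx² − (Σx)²/n = 30982 − 30108.8 = 873.2
Sxy = Σxy − (Σx)(Σy)/n = 358862.5 − 346398.64 = 12463.86
Syy = Σy² − (Σy)²/n = 4167477.91 − 3985280.642 = 182197.268
r = Sxy/√(Sxx·Syy) = 12463.86/√(159094654.4176) = 12463.86/12613.272946 = 0.988154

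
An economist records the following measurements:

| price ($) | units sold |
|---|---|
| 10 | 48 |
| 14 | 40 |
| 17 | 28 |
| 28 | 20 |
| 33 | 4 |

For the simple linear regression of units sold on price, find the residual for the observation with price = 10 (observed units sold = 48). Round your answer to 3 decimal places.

n = 5, Σx = 102, Σy = 140, Σxy = 2208, Σx² = 2458
Sxx = Σx² − (Σx)²/n = 2458 − 2080.8 = 377.2
Sxy = Σxy − (Σx)(Σy)/n = 2208 − 2856 = -648
b = Sxy/Sxx = -648/377.2 = -1.717922
a = ȳ − b·x̄ = 28 − (-1.717922)·20.4 = 63.045599
ŷ(10) = 63.045599 + (-1.717922)·10 = 45.866384
residual = y − ŷ = 48 − 45.866384 = 2.133616

2.134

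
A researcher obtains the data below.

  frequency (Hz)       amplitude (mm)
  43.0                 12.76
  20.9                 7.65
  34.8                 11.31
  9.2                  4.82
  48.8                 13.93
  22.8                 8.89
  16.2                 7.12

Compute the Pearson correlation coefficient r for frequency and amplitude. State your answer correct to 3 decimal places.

n = 7, Σx = 195.7, Σy = 66.48, Σxy = 2144.317, Σx² = 6745.21, Σy² = 696.26
Sxx = Σx² − (Σx)²/n = 6745.21 − 5471.212857 = 1273.997143
Sxy = Σxy − (Σx)(Σy)/n = 2144.317 − 1858.590857 = 285.726143
Syy = Σy² − (Σy)²/n = 696.26 − 631.370057 = 64.889943
r = Sxy/√(Sxx·Syy) = 285.726143/√(82669.601800) = 285.726143/287.523220 = 0.993750

0.994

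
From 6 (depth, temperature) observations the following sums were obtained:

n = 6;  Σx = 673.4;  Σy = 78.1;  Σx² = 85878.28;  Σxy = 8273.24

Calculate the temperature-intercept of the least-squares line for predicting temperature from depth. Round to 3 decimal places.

18.380

Sxx = Σx² − (Σx)²/n = 85878.28 − 75577.926667 = 10300.353333
Sxy = Σxy − (Σx)(Σy)/n = 8273.24 − 8765.423333 = -492.183333
b = Sxy/Sxx = -492.183333/10300.353333 = -0.047783
a = ȳ − b·x̄ = 13.016667 − (-0.047783)·112.233333 = 18.379529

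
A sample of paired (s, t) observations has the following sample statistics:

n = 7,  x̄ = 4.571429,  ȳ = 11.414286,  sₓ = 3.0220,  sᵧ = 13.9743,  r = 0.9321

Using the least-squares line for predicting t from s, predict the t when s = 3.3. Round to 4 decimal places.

b = r · sᵧ/sₓ = 0.9321 · 13.9743/3.022 = 4.310207
a = ȳ − b·x̄ = 11.414286 − 4.310207·4.571429 = -8.289518
ŷ(3.3) = a + b·3.3 = -8.289518 + 4.310207·3.3 = 5.934164

5.9342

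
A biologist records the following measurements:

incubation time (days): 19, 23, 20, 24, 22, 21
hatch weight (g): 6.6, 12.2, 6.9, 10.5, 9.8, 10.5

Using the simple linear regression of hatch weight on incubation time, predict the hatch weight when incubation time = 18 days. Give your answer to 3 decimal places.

n = 6, Σx = 129, Σy = 56.5, Σxy = 1232.1, Σx² = 2791
Sxx = Σx² − (Σx)²/n = 2791 − 2773.5 = 17.5
Sxy = Σxy − (Σx)(Σy)/n = 1232.1 − 1214.75 = 17.35
b = Sxy/Sxx = 17.35/17.5 = 0.991429
a = ȳ − b·x̄ = 9.416667 − 0.991429·21.5 = -11.899048
ŷ(18) = a + b·18 = -11.899048 + 0.991429·18 = 5.946667

5.947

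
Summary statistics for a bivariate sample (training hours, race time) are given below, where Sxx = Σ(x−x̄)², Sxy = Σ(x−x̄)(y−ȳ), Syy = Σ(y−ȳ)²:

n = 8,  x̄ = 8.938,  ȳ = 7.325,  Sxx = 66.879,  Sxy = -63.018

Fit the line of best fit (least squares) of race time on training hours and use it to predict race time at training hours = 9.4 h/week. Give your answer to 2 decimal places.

b = Sxy/Sxx = -63.018/66.879 = -0.942269
a = ȳ − b·x̄ = 7.325 − (-0.942269)·8.938 = 15.746999
ŷ(9.4) = a + b·9.4 = 15.746999 + (-0.942269)·9.4 = 6.889672

6.89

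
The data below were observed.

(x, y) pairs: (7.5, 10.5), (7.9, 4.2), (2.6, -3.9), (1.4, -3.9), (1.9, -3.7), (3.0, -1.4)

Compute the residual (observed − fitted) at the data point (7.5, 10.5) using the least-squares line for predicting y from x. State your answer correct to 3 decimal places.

3.743

n = 6, Σx = 24.3, Σy = 1.8, Σxy = 85.1, Σx² = 139.99
Sxx = Σx² − (Σx)²/n = 139.99 − 98.415 = 41.575
Sxy = Σxy − (Σx)(Σy)/n = 85.1 − 7.29 = 77.81
b = Sxy/Sxx = 77.81/41.575 = 1.871557
a = ȳ − b·x̄ = 0.3 − 1.871557·4.05 = -7.279808
ŷ(7.5) = -7.279808 + 1.871557·7.5 = 6.756873
residual = y − ŷ = 10.5 − 6.756873 = 3.743127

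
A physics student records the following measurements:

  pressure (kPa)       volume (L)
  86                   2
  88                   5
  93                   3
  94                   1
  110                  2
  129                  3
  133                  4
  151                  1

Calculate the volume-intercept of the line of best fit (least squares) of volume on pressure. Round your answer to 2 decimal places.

3.83

n = 8, Σx = 884, Σy = 21, Σxy = 2275, Σx² = 101856
Sxx = Σx² − (Σx)²/n = 101856 − 97682 = 4174
Sxy = Σxy − (Σx)(Σy)/n = 2275 − 2320.5 = -45.5
b = Sxy/Sxx = -45.5/4174 = -0.010901
a = ȳ − b·x̄ = 2.625 − (-0.010901)·110.5 = 3.829540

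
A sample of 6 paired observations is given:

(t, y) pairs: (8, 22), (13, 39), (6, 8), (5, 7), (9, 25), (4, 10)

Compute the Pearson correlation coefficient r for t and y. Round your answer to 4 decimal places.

n = 6, Σx = 45, Σy = 111, Σxy = 1031, Σx² = 391, Σy² = 2843
Sxx = Σx² − (Σx)²/n = 391 − 337.5 = 53.5
Sxy = Σxy − (Σx)(Σy)/n = 1031 − 832.5 = 198.5
Syy = Σy² − (Σy)²/n = 2843 − 2053.5 = 789.5
r = Sxy/√(Sxx·Syy) = 198.5/√(42238.25) = 198.5/205.519464 = 0.965845

0.9658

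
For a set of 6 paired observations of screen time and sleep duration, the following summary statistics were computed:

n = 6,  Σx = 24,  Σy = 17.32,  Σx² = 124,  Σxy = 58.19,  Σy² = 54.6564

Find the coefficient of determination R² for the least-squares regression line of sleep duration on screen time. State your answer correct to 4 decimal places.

0.9427

Sxx = Σx² − (Σx)²/n = 124 − 96 = 28
Sxy = Σxy − (Σx)(Σy)/n = 58.19 − 69.28 = -11.09
Syy = Σy² − (Σy)²/n = 54.6564 − 49.997067 = 4.659333
R² = Sxy²/(Sxx·Syy) = (-11.09)²/(28·4.659333) = 0.942717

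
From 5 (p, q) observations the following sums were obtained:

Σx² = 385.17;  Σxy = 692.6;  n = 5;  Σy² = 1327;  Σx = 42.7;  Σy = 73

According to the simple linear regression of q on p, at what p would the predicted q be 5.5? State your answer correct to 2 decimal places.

5.84

Sxx = Σx² − (Σx)²/n = 385.17 − 364.658 = 20.512
Sxy = Σxy − (Σx)(Σy)/n = 692.6 − 623.42 = 69.18
b = Sxy/Sxx = 69.18/20.512 = 3.372660
a = ȳ − b·x̄ = 14.6 − 3.372660·8.54 = -14.202516
Set a + b·x = 5.5: x = (5.5 − (-14.202516)) / 3.372660 = 5.841833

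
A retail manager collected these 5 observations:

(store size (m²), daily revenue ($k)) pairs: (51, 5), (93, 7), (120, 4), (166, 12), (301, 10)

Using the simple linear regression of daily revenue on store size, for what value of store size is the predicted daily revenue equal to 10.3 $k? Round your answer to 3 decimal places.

n = 5, Σx = 731, Σy = 38, Σxy = 6388, Σx² = 143807
Sxx = Σx² − (Σx)²/n = 143807 − 106872.2 = 36934.8
Sxy = Σxy − (Σx)(Σy)/n = 6388 − 5555.6 = 832.4
b = Sxy/Sxx = 832.4/36934.8 = 0.022537
a = ȳ − b·x̄ = 7.6 − 0.022537·146.2 = 4.305089
Set a + b·x = 10.3: x = (10.3 − 4.305089) / 0.022537 = 266.002931

266.003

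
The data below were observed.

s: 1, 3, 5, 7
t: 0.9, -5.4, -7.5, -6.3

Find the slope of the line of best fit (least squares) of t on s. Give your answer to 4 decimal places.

-1.1850

n = 4, Σx = 16, Σy = -18.3, Σxy = -96.9, Σx² = 84
Sxx = Σx² − (Σx)²/n = 84 − 64 = 20
Sxy = Σxy − (Σx)(Σy)/n = -96.9 − (-73.2) = -23.7
b = Sxy/Sxx = -23.7/20 = -1.185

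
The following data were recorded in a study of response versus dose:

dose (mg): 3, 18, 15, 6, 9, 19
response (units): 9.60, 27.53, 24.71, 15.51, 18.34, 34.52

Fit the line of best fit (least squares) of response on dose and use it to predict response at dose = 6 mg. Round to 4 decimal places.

14.2125

n = 6, Σx = 70, Σy = 130.21, Σxy = 1808.99, Σx² = 1036
Sxx = Σx² − (Σx)²/n = 1036 − 816.666667 = 219.333333
Sxy = Σxy − (Σx)(Σy)/n = 1808.99 − 1519.116667 = 289.873333
b = Sxy/Sxx = 289.873333/219.333333 = 1.321611
a = ȳ − b·x̄ = 21.701667 − 1.321611·11.666667 = 6.282872
ŷ(6) = a + b·6 = 6.282872 + 1.321611·6 = 14.212538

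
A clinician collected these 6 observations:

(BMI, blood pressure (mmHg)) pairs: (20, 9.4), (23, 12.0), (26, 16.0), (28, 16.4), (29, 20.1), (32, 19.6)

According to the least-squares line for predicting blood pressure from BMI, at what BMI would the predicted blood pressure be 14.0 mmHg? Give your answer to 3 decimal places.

n = 6, Σx = 158, Σy = 93.5, Σxy = 2549.3, Σx² = 4254
Sxx = Σx² − (Σx)²/n = 4254 − 4160.666667 = 93.333333
Sxy = Σxy − (Σx)(Σy)/n = 2549.3 − 2462.166667 = 87.133333
b = Sxy/Sxx = 87.133333/93.333333 = 0.933571
a = ȳ − b·x̄ = 15.583333 − 0.933571·26.333333 = -9.000714
Set a + b·x = 14.0: x = (14.0 − (-9.000714)) / 0.933571 = 24.637337

24.637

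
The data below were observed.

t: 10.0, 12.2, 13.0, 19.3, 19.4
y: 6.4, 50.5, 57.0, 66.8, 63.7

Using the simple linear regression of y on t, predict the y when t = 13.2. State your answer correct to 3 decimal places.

41.794

n = 5, Σx = 73.9, Σy = 244.4, Σxy = 3946.12, Σx² = 1166.69
Sxx = Σx² − (Σx)²/n = 1166.69 − 1092.242 = 74.448
Sxy = Σxy − (Σx)(Σy)/n = 3946.12 − 3612.232 = 333.888
b = Sxy/Sxx = 333.888/74.448 = 4.484848
a = ȳ − b·x̄ = 48.88 − 4.484848·14.78 = -17.406061
ŷ(13.2) = a + b·13.2 = -17.406061 + 4.484848·13.2 = 41.793939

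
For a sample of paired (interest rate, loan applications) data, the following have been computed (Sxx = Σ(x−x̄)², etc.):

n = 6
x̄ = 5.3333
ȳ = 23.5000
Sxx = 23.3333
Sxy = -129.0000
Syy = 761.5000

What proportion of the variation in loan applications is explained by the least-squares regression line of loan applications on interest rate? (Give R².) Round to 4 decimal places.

0.9366

R² = Sxy²/(Sxx·Syy) = (-129)²/(23.3333·761.5) = 0.936555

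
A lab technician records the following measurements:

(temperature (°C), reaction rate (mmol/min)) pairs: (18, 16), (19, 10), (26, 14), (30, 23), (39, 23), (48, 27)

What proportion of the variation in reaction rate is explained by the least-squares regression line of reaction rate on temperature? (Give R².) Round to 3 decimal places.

n = 6, Σx = 180, Σy = 113, Σxy = 3725, Σx² = 6086, Σy² = 2339
Sxx = Σx² − (Σx)²/n = 6086 − 5400 = 686
Sxy = Σxy − (Σx)(Σy)/n = 3725 − 3390 = 335
Syy = Σy² − (Σy)²/n = 2339 − 2128.166667 = 210.833333
R² = Sxy²/(Sxx·Syy) = (335)²/(686·210.833333) = 0.775937

0.776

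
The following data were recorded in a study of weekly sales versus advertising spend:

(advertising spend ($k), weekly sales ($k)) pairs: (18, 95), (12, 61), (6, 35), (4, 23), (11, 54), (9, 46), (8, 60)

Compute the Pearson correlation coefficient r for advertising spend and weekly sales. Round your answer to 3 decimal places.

0.953

n = 7, Σx = 68, Σy = 374, Σxy = 4232, Σx² = 786, Σy² = 23132
Sxx = Σx² − (Σx)²/n = 786 − 660.571429 = 125.428571
Sxy = Σxy − (Σx)(Σy)/n = 4232 − 3633.142857 = 598.857143
Syy = Σy² − (Σy)²/n = 23132 − 19982.285714 = 3149.714286
r = Sxy/√(Sxx·Syy) = 598.857143/√(395064.163265) = 598.857143/628.541298 = 0.952773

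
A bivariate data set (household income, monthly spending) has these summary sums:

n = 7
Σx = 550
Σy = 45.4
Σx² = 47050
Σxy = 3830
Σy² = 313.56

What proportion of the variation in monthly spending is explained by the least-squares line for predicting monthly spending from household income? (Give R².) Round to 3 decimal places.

Sxx = Σx² − (Σx)²/n = 47050 − 43214.285714 = 3835.714286
Sxy = Σxy − (Σx)(Σy)/n = 3830 − 3567.142857 = 262.857143
Syy = Σy² − (Σy)²/n = 313.56 − 294.451429 = 19.108571
R² = Sxy²/(Sxx·Syy) = (262.857143)²/(3835.714286·19.108571) = 0.942682

0.943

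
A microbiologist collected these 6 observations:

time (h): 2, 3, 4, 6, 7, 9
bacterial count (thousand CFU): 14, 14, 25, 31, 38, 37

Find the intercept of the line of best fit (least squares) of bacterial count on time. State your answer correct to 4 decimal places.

n = 6, Σx = 31, Σy = 159, Σxy = 955, Σx² = 195
Sxx = Σx² − (Σx)²/n = 195 − 160.166667 = 34.833333
Sxy = Σxy − (Σx)(Σy)/n = 955 − 821.5 = 133.5
b = Sxy/Sxx = 133.5/34.833333 = 3.832536
a = ȳ − b·x̄ = 26.5 − 3.832536·5.166667 = 6.698565

6.6986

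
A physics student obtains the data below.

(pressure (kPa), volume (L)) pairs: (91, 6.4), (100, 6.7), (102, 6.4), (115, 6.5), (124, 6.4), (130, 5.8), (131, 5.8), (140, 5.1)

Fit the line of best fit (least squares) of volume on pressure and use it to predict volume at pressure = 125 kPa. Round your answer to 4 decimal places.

5.9329

n = 8, Σx = 933, Σy = 49.1, Σxy = 5674.1, Σx² = 110947
Sxx = Σx² − (Σx)²/n = 110947 − 108811.125 = 2135.875
Sxy = Σxy − (Σx)(Σy)/n = 5674.1 − 5726.2875 = -52.1875
b = Sxy/Sxx = -52.1875/2135.875 = -0.024434
a = ȳ − b·x̄ = 6.1375 − (-0.024434)·116.625 = 8.987090
ŷ(125) = a + b·125 = 8.987090 + (-0.024434)·125 = 5.932867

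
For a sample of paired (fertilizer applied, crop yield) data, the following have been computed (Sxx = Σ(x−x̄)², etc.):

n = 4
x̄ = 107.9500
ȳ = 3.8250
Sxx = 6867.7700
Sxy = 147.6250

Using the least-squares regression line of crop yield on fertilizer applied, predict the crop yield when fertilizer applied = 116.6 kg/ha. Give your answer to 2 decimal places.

4.01

b = Sxy/Sxx = 147.625/6867.77 = 0.021495
a = ȳ − b·x̄ = 3.825 − 0.021495·107.95 = 1.504579
ŷ(116.6) = a + b·116.6 = 1.504579 + 0.021495·116.6 = 4.010935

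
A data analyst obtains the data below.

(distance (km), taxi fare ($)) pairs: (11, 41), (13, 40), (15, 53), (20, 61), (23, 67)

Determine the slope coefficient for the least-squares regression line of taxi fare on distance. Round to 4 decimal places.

2.3206

n = 5, Σx = 82, Σy = 262, Σxy = 4527, Σx² = 1444
Sxx = Σx² − (Σx)²/n = 1444 − 1344.8 = 99.2
Sxy = Σxy − (Σx)(Σy)/n = 4527 − 4296.8 = 230.2
b = Sxy/Sxx = 230.2/99.2 = 2.320565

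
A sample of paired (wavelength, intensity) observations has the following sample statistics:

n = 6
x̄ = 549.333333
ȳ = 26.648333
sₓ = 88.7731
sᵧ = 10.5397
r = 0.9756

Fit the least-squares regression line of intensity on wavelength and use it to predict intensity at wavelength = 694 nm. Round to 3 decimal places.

43.405

b = r · sᵧ/sₓ = 0.9756 · 10.5397/88.7731 = 0.115829
a = ȳ − b·x̄ = 26.648333 − 0.115829·549.333333 = -36.980595
ŷ(694) = a + b·694 = -36.980595 + 0.115829·694 = 43.404980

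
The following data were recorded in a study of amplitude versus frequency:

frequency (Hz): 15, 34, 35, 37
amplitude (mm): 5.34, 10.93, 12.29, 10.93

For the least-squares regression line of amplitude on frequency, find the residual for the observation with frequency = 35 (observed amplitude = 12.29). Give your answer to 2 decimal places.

1.03

n = 4, Σx = 121, Σy = 39.49, Σxy = 1286.28, Σx² = 3975
Sxx = Σx² − (Σx)²/n = 3975 − 3660.25 = 314.75
Sxy = Σxy − (Σx)(Σy)/n = 1286.28 − 1194.5725 = 91.7075
b = Sxy/Sxx = 91.7075/314.75 = 0.291366
a = ȳ − b·x̄ = 9.8725 − 0.291366·30.25 = 1.058674
ŷ(35) = 1.058674 + 0.291366·35 = 11.256489
residual = y − ŷ = 12.29 − 11.256489 = 1.033511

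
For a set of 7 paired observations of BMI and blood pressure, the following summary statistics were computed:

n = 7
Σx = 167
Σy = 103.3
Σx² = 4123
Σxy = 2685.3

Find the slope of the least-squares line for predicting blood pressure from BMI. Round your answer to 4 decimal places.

Sxx = Σx² − (Σx)²/n = 4123 − 3984.142857 = 138.857143
Sxy = Σxy − (Σx)(Σy)/n = 2685.3 − 2464.442857 = 220.857143
b = Sxy/Sxx = 220.857143/138.857143 = 1.590535

1.5905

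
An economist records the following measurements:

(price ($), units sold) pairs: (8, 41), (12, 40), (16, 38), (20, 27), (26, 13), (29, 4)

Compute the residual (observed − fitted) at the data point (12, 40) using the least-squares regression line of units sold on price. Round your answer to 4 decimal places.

n = 6, Σx = 111, Σy = 163, Σxy = 2410, Σx² = 2381
Sxx = Σx² − (Σx)²/n = 2381 − 2053.5 = 327.5
Sxy = Σxy − (Σx)(Σy)/n = 2410 − 3015.5 = -605.5
b = Sxy/Sxx = -605.5/327.5 = -1.848855
a = ȳ − b·x̄ = 27.166667 − (-1.848855)·18.5 = 61.370483
ŷ(12) = 61.370483 + (-1.848855)·12 = 39.184224
residual = y − ŷ = 40 − 39.184224 = 0.815776

0.8158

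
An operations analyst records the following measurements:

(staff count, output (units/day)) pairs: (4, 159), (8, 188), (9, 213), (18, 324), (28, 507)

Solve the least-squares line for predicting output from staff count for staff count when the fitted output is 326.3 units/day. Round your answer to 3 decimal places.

16.679

n = 5, Σx = 67, Σy = 1391, Σxy = 24085, Σx² = 1269
Sxx = Σx² − (Σx)²/n = 1269 − 897.8 = 371.2
Sxy = Σxy − (Σx)(Σy)/n = 24085 − 18639.4 = 5445.6
b = Sxy/Sxx = 5445.6/371.2 = 14.670259
a = ȳ − b·x̄ = 278.2 − 14.670259·13.4 = 81.618534
Set a + b·x = 326.3: x = (326.3 − 81.618534) / 14.670259 = 16.678742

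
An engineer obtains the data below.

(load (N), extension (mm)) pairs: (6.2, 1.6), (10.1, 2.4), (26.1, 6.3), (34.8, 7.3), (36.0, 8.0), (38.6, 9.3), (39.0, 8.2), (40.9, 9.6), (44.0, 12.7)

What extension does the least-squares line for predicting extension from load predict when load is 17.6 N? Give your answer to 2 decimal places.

n = 9, Σx = 275.7, Σy = 65.4, Σxy = 2370.85, Σx² = 9948.47
Sxx = Σx² − (Σx)²/n = 9948.47 − 8445.61 = 1502.86
Sxy = Σxy − (Σx)(Σy)/n = 2370.85 − 2003.42 = 367.43
b = Sxy/Sxx = 367.43/1502.86 = 0.244487
a = ȳ − b·x̄ = 7.266667 − 0.244487·30.633333 = -0.222791
ŷ(17.6) = a + b·17.6 = -0.222791 + 0.244487·17.6 = 4.080184

4.08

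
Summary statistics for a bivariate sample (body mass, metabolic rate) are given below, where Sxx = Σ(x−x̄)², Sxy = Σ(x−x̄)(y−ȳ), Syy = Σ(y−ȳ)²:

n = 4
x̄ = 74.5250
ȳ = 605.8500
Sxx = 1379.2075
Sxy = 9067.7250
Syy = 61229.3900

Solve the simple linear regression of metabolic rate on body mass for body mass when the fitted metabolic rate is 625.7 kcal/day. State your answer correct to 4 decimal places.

77.5442

b = Sxy/Sxx = 9067.725/1379.2075 = 6.574591
a = ȳ − b·x̄ = 605.85 − 6.574591·74.525 = 115.878617
Set a + b·x = 625.7: x = (625.7 − 115.878617) / 6.574591 = 77.544199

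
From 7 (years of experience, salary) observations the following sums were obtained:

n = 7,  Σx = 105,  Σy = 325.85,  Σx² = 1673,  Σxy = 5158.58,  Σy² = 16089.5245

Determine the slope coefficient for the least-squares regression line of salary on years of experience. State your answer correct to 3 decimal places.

2.764

Sxx = Σx² − (Σx)²/n = 1673 − 1575 = 98
Sxy = Σxy − (Σx)(Σy)/n = 5158.58 − 4887.75 = 270.83
b = Sxy/Sxx = 270.83/98 = 2.763571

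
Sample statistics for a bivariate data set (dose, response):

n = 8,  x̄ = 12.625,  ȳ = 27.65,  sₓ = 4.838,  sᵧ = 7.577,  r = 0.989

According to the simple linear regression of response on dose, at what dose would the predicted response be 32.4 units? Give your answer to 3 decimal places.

b = r · sᵧ/sₓ = 0.989 · 7.577/4.838 = 1.548915
a = ȳ − b·x̄ = 27.65 − 1.548915·12.625 = 8.094942
Set a + b·x = 32.4: x = (32.4 − 8.094942) / 1.548915 = 15.691662

15.692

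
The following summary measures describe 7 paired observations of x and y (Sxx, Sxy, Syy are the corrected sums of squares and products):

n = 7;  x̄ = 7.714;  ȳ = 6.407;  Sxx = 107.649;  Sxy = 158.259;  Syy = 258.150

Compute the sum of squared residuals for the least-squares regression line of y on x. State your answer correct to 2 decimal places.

b = Sxy/Sxx = 158.259/107.649 = 1.470139
SSE = Syy − b·Sxy = 258.15 − 1.470139·158.259 = 25.487262

25.49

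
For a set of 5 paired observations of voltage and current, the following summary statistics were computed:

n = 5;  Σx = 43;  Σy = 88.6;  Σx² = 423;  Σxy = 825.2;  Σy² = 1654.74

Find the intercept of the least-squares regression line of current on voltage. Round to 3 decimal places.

Sxx = Σx² − (Σx)²/n = 423 − 369.8 = 53.2
Sxy = Σxy − (Σx)(Σy)/n = 825.2 − 761.96 = 63.24
b = Sxy/Sxx = 63.24/53.2 = 1.188722
a = ȳ − b·x̄ = 17.72 − 1.188722·8.6 = 7.496992

7.497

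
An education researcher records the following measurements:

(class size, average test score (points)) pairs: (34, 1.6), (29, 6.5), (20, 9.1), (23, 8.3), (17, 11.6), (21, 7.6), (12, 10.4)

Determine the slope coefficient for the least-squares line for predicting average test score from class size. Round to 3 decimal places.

-0.404

n = 7, Σx = 156, Σy = 55.1, Σxy = 1097.4, Σx² = 3800
Sxx = Σx² − (Σx)²/n = 3800 − 3476.571429 = 323.428571
Sxy = Σxy − (Σx)(Σy)/n = 1097.4 − 1227.942857 = -130.542857
b = Sxy/Sxx = -130.542857/323.428571 = -0.403622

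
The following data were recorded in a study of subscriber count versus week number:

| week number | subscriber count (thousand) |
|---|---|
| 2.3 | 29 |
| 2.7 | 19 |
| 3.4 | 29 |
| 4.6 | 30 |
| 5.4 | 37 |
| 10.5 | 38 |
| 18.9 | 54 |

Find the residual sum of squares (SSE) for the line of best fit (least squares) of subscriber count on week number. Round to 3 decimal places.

n = 7, Σx = 47.8, Σy = 236, Σxy = 1974, Σx² = 541.92, Σy² = 8672
Sxx = Σx² − (Σx)²/n = 541.92 − 326.405714 = 215.514286
Sxy = Σxy − (Σx)(Σy)/n = 1974 − 1611.542857 = 362.457143
Syy = Σy² − (Σy)²/n = 8672 − 7956.571429 = 715.428571
b = Sxy/Sxx = 362.457143/215.514286 = 1.681824
SSE = Syy − b·Sxy = 715.428571 − 1.681824·362.457143 = 105.839374

105.839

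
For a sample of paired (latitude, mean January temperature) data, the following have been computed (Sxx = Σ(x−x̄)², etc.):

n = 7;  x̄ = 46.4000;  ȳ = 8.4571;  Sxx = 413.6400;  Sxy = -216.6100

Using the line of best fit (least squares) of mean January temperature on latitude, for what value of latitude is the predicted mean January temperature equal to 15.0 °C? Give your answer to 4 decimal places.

33.9056

b = Sxy/Sxx = -216.61/413.64 = -0.523668
a = ȳ − b·x̄ = 8.4571 − (-0.523668)·46.4 = 32.755292
Set a + b·x = 15.0: x = (15.0 − 32.755292) / (-0.523668) = 33.905632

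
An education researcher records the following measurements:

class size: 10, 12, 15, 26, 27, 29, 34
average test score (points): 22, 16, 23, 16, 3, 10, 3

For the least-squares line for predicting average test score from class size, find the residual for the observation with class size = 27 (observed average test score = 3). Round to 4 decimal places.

n = 7, Σx = 153, Σy = 93, Σxy = 1646, Σx² = 3871
Sxx = Σx² − (Σx)²/n = 3871 − 3344.142857 = 526.857143
Sxy = Σxy − (Σx)(Σy)/n = 1646 − 2032.714286 = -386.714286
b = Sxy/Sxx = -386.714286/526.857143 = -0.734002
a = ȳ − b·x̄ = 13.285714 − (-0.734002)·21.857143 = 29.328905
ŷ(27) = 29.328905 + (-0.734002)·27 = 9.510846
residual = y − ŷ = 3 − 9.510846 = -6.510846

-6.5108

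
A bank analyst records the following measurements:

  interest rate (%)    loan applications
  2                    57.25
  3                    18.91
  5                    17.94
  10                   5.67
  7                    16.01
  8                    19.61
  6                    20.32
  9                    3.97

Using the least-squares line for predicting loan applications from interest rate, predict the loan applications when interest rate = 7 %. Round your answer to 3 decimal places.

16.531

n = 8, Σx = 50, Σy = 159.68, Σxy = 744.23, Σx² = 368
Sxx = Σx² − (Σx)²/n = 368 − 312.5 = 55.5
Sxy = Σxy − (Σx)(Σy)/n = 744.23 − 998 = -253.77
b = Sxy/Sxx = -253.77/55.5 = -4.572432
a = ȳ − b·x̄ = 19.96 − (-4.572432)·6.25 = 48.537703
ŷ(7) = a + b·7 = 48.537703 + (-4.572432)·7 = 16.530676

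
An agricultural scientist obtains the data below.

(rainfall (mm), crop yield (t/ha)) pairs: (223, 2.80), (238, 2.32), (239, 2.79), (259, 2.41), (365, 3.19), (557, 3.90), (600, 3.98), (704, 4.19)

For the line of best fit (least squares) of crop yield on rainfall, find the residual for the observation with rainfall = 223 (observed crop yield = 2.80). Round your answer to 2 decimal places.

n = 8, Σx = 3185, Σy = 25.58, Σxy = 11141.97, Σx² = 1529665
Sxx = Σx² − (Σx)²/n = 1529665 − 1268028.125 = 261636.875
Sxy = Σxy − (Σx)(Σy)/n = 11141.97 − 10184.0375 = 957.9325
b = Sxy/Sxx = 957.9325/261636.875 = 0.003661
a = ȳ − b·x̄ = 3.1975 − 0.003661·398.125 = 1.739843
ŷ(223) = 1.739843 + 0.003661·223 = 2.556314
residual = y − ŷ = 2.80 − 2.556314 = 0.243686

0.24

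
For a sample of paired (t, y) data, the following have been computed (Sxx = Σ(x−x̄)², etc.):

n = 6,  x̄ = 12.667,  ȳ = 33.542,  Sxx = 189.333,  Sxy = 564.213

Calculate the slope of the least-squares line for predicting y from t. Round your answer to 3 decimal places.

2.980

b = Sxy/Sxx = 564.213/189.333 = 2.980003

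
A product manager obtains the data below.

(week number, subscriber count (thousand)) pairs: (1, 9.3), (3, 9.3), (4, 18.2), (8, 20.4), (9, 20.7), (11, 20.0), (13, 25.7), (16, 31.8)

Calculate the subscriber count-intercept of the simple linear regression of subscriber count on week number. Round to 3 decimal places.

n = 8, Σx = 65, Σy = 155.4, Σxy = 1522.4, Σx² = 717
Sxx = Σx² − (Σx)²/n = 717 − 528.125 = 188.875
Sxy = Σxy − (Σx)(Σy)/n = 1522.4 − 1262.625 = 259.775
b = Sxy/Sxx = 259.775/188.875 = 1.375381
a = ȳ − b·x̄ = 19.425 − 1.375381·8.125 = 8.250033

8.250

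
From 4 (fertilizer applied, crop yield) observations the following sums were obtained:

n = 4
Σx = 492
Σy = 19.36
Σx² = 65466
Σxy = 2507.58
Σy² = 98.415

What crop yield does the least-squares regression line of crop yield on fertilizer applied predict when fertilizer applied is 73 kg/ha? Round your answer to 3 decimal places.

Sxx = Σx² − (Σx)²/n = 65466 − 60516 = 4950
Sxy = Σxy − (Σx)(Σy)/n = 2507.58 − 2381.28 = 126.3
b = Sxy/Sxx = 126.3/4950 = 0.025515
a = ȳ − b·x̄ = 4.84 − 0.025515·123 = 1.701636
ŷ(73) = a + b·73 = 1.701636 + 0.025515·73 = 3.564242

3.564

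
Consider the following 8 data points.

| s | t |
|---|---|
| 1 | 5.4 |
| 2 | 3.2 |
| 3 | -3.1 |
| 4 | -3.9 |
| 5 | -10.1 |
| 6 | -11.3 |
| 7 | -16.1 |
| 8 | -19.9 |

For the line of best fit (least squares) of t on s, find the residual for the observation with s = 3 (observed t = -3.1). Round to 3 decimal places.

-1.561

n = 8, Σx = 36, Σy = -55.8, Σxy = -403.3, Σx² = 204
Sxx = Σx² − (Σx)²/n = 204 − 162 = 42
Sxy = Σxy − (Σx)(Σy)/n = -403.3 − (-251.1) = -152.2
b = Sxy/Sxx = -152.2/42 = -3.623810
a = ȳ − b·x̄ = -6.975 − (-3.623810)·4.5 = 9.332143
ŷ(3) = 9.332143 + (-3.623810)·3 = -1.539286
residual = y − ŷ = -3.1 − (-1.539286) = -1.560714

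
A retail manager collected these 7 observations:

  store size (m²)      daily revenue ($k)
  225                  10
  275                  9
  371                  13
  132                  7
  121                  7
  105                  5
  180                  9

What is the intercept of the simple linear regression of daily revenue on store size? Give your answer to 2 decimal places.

n = 7, Σx = 1409, Σy = 60, Σxy = 13464, Σx² = 339381
Sxx = Σx² − (Σx)²/n = 339381 − 283611.571429 = 55769.428571
Sxy = Σxy − (Σx)(Σy)/n = 13464 − 12077.142857 = 1386.857143
b = Sxy/Sxx = 1386.857143/55769.428571 = 0.024868
a = ȳ − b·x̄ = 8.571429 − 0.024868·201.285714 = 3.565917

3.57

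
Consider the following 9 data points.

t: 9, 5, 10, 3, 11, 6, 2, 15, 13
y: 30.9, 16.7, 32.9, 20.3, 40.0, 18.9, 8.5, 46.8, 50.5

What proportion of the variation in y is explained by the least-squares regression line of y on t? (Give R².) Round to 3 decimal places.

0.919

n = 9, Σx = 74, Σy = 265.5, Σxy = 2680.4, Σx² = 770, Σy² = 9498.15
Sxx = Σx² − (Σx)²/n = 770 − 608.444444 = 161.555556
Sxy = Σxy − (Σx)(Σy)/n = 2680.4 − 2183 = 497.4
Syy = Σy² − (Σy)²/n = 9498.15 − 7832.25 = 1665.9
R² = Sxy²/(Sxx·Syy) = (497.4)²/(161.555556·1665.9) = 0.919265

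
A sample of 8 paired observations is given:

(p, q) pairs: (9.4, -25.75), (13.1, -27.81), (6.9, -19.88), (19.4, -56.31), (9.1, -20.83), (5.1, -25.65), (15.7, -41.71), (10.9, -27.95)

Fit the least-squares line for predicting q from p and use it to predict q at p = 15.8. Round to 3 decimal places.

n = 8, Σx = 89.6, Σy = -245.89, Σxy = -3115.817, Σx² = 1158.06
Sxx = Σx² − (Σx)²/n = 1158.06 − 1003.52 = 154.54
Sxy = Σxy − (Σx)(Σy)/n = -3115.817 − (-2753.968) = -361.849
b = Sxy/Sxx = -361.849/154.54 = -2.341459
a = ȳ − b·x̄ = -30.73625 − (-2.341459)·11.2 = -4.511915
ŷ(15.8) = a + b·15.8 = -4.511915 + (-2.341459)·15.8 = -41.506959

-41.507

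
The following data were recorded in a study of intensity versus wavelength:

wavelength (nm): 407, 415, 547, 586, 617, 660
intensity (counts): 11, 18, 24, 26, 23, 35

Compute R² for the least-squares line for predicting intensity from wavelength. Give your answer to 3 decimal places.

n = 6, Σx = 3232, Σy = 137, Σxy = 77602, Σx² = 1796768, Σy² = 3451
Sxx = Σx² − (Σx)²/n = 1796768 − 1740970.666667 = 55797.333333
Sxy = Σxy − (Σx)(Σy)/n = 77602 − 73797.333333 = 3804.666667
Syy = Σy² − (Σy)²/n = 3451 − 3128.166667 = 322.833333
R² = Sxy²/(Sxx·Syy) = (3804.666667)²/(55797.333333·322.833333) = 0.803603

0.804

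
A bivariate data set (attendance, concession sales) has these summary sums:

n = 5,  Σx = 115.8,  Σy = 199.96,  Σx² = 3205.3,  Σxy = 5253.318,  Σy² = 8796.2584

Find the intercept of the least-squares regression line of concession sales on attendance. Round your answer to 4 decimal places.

Sxx = Σx² − (Σx)²/n = 3205.3 − 2681.928 = 523.372
Sxy = Σxy − (Σx)(Σy)/n = 5253.318 − 4631.0736 = 622.2444
b = Sxy/Sxx = 622.2444/523.372 = 1.188914
a = ȳ − b·x̄ = 39.992 − 1.188914·23.16 = 12.456747

12.4567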